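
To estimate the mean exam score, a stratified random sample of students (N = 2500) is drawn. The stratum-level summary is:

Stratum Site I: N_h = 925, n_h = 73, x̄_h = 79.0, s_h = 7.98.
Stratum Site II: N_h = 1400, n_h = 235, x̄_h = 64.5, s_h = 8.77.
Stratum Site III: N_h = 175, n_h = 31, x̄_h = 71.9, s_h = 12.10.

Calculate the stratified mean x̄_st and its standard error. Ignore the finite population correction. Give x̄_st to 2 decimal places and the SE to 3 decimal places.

x̄_st = Σ W_h x̄_h = (925·79.0 + 1400·64.5 + 175·71.9)/2500 = 70.38300
V̂(x̄_st) = Σ W_h² s_h²/n_h, with W_h = N_h/N and N = 2500:
  stratum Site I: (925/2500)²·7.98²/73 = 0.119423
  stratum Site II: (1400/2500)²·8.77²/235 = 0.102638
  stratum Site III: (175/2500)²·12.10²/31 = 0.0231422
V̂(x̄_st) = 0.245203
SE(x̄_st) = √0.245203 = 0.495179

x̄_st ≈ 70.38, SE ≈ 0.495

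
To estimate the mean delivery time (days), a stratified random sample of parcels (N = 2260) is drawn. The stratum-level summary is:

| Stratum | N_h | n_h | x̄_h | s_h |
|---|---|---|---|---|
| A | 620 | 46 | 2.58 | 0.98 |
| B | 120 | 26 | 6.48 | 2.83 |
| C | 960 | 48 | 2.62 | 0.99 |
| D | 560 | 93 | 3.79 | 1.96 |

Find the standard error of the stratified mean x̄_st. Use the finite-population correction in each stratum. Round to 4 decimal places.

SE(x̄_st) ≈ 0.0880

V̂(x̄_st) = Σ W_h² (1 − n_h/N_h) s_h²/n_h, with W_h = N_h/N and N = 2260:
  stratum A: (620/2260)²·(1 − 46/620)·0.98²/46 = 0.00145473
  stratum B: (120/2260)²·(1 − 26/120)·2.83²/26 = 0.000680286
  stratum C: (960/2260)²·(1 − 48/960)·0.99²/48 = 0.00350008
  stratum D: (560/2260)²·(1 − 93/560)·1.96²/93 = 0.00211503
V̂(x̄_st) = 0.00775013
SE(x̄_st) = √0.00775013 = 0.0880348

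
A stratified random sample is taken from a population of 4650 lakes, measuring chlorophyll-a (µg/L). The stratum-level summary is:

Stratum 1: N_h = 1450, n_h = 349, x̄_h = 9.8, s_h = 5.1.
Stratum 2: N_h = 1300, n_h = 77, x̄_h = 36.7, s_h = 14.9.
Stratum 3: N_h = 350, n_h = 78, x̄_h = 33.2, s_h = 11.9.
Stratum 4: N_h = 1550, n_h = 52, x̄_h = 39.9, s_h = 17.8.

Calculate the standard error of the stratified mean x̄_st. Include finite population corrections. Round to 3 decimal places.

SE(x̄_st) ≈ 0.938

V̂(x̄_st) = Σ W_h² (1 − n_h/N_h) s_h²/n_h, with W_h = N_h/N and N = 4650:
  stratum 1: (1450/4650)²·(1 − 349/1450)·5.1²/349 = 0.00550255
  stratum 2: (1300/4650)²·(1 − 77/1300)·14.9²/77 = 0.212005
  stratum 3: (350/4650)²·(1 − 78/350)·11.9²/78 = 0.00799338
  stratum 4: (1550/4650)²·(1 − 52/1550)·17.8²/52 = 0.654296
V̂(x̄_st) = 0.879797
SE(x̄_st) = √0.879797 = 0.937975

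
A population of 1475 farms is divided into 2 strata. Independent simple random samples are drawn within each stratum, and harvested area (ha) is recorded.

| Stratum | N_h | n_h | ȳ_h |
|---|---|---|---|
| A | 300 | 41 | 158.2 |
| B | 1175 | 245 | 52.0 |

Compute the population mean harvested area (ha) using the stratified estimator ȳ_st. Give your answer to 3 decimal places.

ȳ_st ≈ 73.600

N = Σ N_h = 1475. Stratum weights W_h = N_h/N.
ȳ_st = (300·158.2 + 1175·52.0) / 1475 = 73.60000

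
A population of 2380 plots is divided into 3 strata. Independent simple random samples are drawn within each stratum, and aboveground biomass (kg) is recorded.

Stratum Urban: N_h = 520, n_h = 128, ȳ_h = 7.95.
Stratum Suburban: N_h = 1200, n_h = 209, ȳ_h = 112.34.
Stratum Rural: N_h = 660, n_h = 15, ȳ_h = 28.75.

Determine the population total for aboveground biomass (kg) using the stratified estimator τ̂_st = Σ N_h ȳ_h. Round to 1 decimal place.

τ̂_st = Σ N_h ȳ_h = 520·7.95 + 1200·112.34 + 660·28.75 = 157917.0

τ̂_st ≈ 157917.0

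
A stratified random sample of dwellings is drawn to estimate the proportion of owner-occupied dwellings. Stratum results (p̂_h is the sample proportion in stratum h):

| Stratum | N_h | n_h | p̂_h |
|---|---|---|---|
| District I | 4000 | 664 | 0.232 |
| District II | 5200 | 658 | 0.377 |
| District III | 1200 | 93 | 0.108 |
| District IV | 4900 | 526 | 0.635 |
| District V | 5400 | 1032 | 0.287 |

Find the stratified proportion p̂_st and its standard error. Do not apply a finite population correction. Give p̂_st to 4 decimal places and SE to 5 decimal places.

p̂_st ≈ 0.3710, SE ≈ 0.00862

N = 20700; stratum weights W_h = N_h/N.
p̂_st = Σ W_h p̂_h = (4000·0.232 + 5200·0.377 + 1200·0.108 + 4900·0.635 + 5400·0.287)/20700 = 0.37098
V̂(p̂_st) = Σ W_h² p̂_h(1−p̂_h)/(n_h−1):
  stratum District I: (4000/20700)²·0.232·0.768/663 = 1.00349e-05
  stratum District II: (5200/20700)²·0.377·0.623/657 = 2.25595e-05
  stratum District III: (1200/20700)²·0.108·0.892/92 = 3.51903e-06
  stratum District IV: (4900/20700)²·0.635·0.365/525 = 2.47377e-05
  stratum District V: (5400/20700)²·0.287·0.713/1031 = 1.3507e-05
V̂(p̂_st) = 7.43582e-05; SE = √V̂ = 0.00862312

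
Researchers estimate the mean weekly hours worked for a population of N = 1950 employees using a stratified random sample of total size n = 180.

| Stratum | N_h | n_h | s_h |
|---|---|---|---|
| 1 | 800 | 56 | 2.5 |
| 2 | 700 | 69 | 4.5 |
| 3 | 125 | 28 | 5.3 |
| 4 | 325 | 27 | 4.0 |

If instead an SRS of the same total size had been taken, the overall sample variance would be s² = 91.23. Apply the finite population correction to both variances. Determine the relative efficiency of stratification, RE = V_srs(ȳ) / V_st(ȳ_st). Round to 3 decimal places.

V̂(ȳ_st) = Σ W_h² (1 − n_h/N_h) s_h²/n_h, with W_h = N_h/N and N = 1950:
  stratum 1: (800/1950)²·(1 − 56/800)·2.5²/56 = 0.0174697
  stratum 2: (700/1950)²·(1 − 69/700)·4.5²/69 = 0.0340906
  stratum 3: (125/1950)²·(1 − 28/125)·5.3²/28 = 0.00319894
  stratum 4: (325/1950)²·(1 − 27/325)·4.0²/27 = 0.0150934
V_st = 0.0698526
V_srs = (1 − 180/1950)·91.23/180 = 0.460049
Relative efficiency = V_srs / V_st = 0.460049/0.0698526 = 6.5860

RE ≈ 6.586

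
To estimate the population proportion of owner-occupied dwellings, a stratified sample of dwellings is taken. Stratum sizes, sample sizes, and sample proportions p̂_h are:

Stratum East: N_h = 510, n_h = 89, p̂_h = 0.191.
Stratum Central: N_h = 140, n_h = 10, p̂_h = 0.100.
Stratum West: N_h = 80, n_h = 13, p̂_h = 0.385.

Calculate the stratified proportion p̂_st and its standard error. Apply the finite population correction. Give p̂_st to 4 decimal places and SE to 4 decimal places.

N = 730; stratum weights W_h = N_h/N.
p̂_st = Σ W_h p̂_h = (510·0.191 + 140·0.100 + 80·0.385)/730 = 0.19481
V̂(p̂_st) = Σ W_h² (1 − n_h/N_h) p̂_h(1−p̂_h)/(n_h−1):
  stratum East: (510/730)²·(1 − 89/510)·0.191·0.809/88 = 0.000707466
  stratum Central: (140/730)²·(1 − 10/140)·0.100·0.900/9 = 0.000341527
  stratum West: (80/730)²·(1 − 13/80)·0.385·0.615/12 = 0.00019846
V̂(p̂_st) = 0.00124745; SE = √V̂ = 0.0353193

p̂_st ≈ 0.1948, SE ≈ 0.0353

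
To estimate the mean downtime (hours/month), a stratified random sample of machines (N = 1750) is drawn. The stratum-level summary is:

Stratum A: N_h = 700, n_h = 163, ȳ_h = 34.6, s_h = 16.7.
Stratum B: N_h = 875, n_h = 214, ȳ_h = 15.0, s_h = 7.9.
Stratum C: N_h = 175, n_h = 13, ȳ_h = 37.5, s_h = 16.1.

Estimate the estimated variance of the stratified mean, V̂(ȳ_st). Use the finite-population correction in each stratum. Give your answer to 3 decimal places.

V̂(ȳ_st) ≈ 0.450

V̂(ȳ_st) = Σ W_h² (1 − n_h/N_h) s_h²/n_h, with W_h = N_h/N and N = 1750:
  stratum A: (700/1750)²·(1 − 163/700)·16.7²/163 = 0.210011
  stratum B: (875/1750)²·(1 − 214/875)·7.9²/214 = 0.0550774
  stratum C: (175/1750)²·(1 − 13/175)·16.1²/13 = 0.18458
V̂(ȳ_st) = 0.449669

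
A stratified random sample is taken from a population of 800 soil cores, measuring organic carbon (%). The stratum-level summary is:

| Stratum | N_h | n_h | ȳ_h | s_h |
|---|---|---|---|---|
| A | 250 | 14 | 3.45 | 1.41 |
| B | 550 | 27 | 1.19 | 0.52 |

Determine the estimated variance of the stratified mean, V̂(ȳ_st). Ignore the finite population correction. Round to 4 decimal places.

V̂(ȳ_st) = Σ W_h² s_h²/n_h, with W_h = N_h/N and N = 800:
  stratum A: (250/800)²·1.41²/14 = 0.0138679
  stratum B: (550/800)²·0.52²/27 = 0.00473356
V̂(ȳ_st) = 0.0186014

V̂(ȳ_st) ≈ 0.0186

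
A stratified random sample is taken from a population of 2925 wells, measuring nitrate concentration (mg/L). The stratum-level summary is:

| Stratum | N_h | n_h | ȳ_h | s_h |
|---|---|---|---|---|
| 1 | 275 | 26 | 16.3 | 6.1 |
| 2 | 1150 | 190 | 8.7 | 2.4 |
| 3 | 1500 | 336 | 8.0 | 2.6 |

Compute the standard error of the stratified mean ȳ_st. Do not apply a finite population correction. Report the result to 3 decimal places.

V̂(ȳ_st) = Σ W_h² s_h²/n_h, with W_h = N_h/N and N = 2925:
  stratum 1: (275/2925)²·6.1²/26 = 0.0126503
  stratum 2: (1150/2925)²·2.4²/190 = 0.00468611
  stratum 3: (1500/2925)²·2.6²/336 = 0.00529101
V̂(ȳ_st) = 0.0226274
SE(ȳ_st) = √0.0226274 = 0.150424

SE(ȳ_st) ≈ 0.150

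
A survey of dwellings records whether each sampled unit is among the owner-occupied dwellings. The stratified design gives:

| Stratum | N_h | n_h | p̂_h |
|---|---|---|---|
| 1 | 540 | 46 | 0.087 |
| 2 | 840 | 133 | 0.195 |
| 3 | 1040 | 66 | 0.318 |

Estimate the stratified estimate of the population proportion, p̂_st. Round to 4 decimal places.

N = 2420; stratum weights W_h = N_h/N.
p̂_st = Σ W_h p̂_h = (540·0.087 + 840·0.195 + 1040·0.318)/2420 = 0.22376

p̂_st ≈ 0.2238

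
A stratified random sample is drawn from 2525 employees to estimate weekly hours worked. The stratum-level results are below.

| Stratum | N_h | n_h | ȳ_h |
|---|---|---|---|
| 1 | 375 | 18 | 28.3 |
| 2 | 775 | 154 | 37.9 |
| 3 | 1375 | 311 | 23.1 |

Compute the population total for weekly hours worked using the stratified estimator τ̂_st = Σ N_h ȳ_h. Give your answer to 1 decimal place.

τ̂_st = Σ N_h ȳ_h = 375·28.3 + 775·37.9 + 1375·23.1 = 71747.5

τ̂_st ≈ 71747.5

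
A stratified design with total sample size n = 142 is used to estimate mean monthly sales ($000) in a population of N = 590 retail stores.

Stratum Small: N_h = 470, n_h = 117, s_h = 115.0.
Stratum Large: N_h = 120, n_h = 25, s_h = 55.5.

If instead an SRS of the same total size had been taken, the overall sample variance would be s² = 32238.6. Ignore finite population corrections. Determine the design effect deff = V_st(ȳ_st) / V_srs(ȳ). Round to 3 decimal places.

V̂(ȳ_st) = Σ W_h² s_h²/n_h, with W_h = N_h/N and N = 590:
  stratum Small: (470/590)²·115.0²/117 = 71.7301
  stratum Large: (120/590)²·55.5²/25 = 5.09688
V_st = 76.827
V_srs = s²/n = 32238.6/142 = 227.032
deff = V_st / V_srs = 76.827/227.032 = 0.3384

deff ≈ 0.338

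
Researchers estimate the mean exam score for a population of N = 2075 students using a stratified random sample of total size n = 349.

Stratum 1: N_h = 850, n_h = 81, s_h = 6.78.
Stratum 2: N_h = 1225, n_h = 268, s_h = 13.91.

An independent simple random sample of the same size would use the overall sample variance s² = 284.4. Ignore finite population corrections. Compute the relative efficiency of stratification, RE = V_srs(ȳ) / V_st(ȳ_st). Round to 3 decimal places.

RE ≈ 2.349

V̂(ȳ_st) = Σ W_h² s_h²/n_h, with W_h = N_h/N and N = 2075:
  stratum 1: (850/2075)²·6.78²/81 = 0.0952305
  stratum 2: (1225/2075)²·13.91²/268 = 0.251626
V_st = 0.346856
V_srs = s²/n = 284.4/349 = 0.8149
Relative efficiency = V_srs / V_st = 0.8149/0.346856 = 2.3494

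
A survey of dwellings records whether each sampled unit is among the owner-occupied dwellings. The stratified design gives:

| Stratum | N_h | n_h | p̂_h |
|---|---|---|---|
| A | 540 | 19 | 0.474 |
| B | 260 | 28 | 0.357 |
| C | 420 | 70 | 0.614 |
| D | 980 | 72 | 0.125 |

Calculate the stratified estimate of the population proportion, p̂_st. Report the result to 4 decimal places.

N = 2200; stratum weights W_h = N_h/N.
p̂_st = Σ W_h p̂_h = (540·0.474 + 260·0.357 + 420·0.614 + 980·0.125)/2200 = 0.33144

p̂_st ≈ 0.3314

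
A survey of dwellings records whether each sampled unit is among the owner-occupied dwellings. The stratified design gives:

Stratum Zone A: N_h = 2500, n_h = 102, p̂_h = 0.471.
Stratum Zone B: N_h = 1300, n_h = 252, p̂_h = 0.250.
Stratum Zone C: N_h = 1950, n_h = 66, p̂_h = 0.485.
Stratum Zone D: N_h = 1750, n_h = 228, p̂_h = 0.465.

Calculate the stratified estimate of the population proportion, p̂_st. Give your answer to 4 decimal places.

N = 7500; stratum weights W_h = N_h/N.
p̂_st = Σ W_h p̂_h = (2500·0.471 + 1300·0.250 + 1950·0.485 + 1750·0.465)/7500 = 0.43493

p̂_st ≈ 0.4349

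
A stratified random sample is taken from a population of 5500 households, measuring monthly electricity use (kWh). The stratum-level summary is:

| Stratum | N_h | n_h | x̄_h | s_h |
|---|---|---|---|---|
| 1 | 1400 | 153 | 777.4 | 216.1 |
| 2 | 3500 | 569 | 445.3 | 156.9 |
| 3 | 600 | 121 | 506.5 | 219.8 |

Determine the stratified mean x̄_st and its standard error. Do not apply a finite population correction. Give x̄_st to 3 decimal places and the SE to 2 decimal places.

x̄_st ≈ 536.511, SE ≈ 6.48

x̄_st = Σ W_h x̄_h = (1400·777.4 + 3500·445.3 + 600·506.5)/5500 = 536.51091
V̂(x̄_st) = Σ W_h² s_h²/n_h, with W_h = N_h/N and N = 5500:
  stratum 1: (1400/5500)²·216.1²/153 = 19.7765
  stratum 2: (3500/5500)²·156.9²/569 = 17.5204
  stratum 3: (600/5500)²·219.8²/121 = 4.75168
V̂(x̄_st) = 42.0486
SE(x̄_st) = √42.0486 = 6.48449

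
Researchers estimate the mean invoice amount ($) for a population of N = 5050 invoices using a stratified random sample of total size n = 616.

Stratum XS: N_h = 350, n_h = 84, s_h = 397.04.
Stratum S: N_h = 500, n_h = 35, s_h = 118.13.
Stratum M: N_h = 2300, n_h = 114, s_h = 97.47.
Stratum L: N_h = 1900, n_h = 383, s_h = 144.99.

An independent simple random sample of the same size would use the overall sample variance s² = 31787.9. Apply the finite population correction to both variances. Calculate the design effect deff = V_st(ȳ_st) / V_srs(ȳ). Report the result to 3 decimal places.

V̂(ȳ_st) = Σ W_h² (1 − n_h/N_h) s_h²/n_h, with W_h = N_h/N and N = 5050:
  stratum XS: (350/5050)²·(1 − 84/350)·397.04²/84 = 6.85103
  stratum S: (500/5050)²·(1 − 35/500)·118.13²/35 = 3.6349
  stratum M: (2300/5050)²·(1 − 114/2300)·97.47²/114 = 16.4298
  stratum L: (1900/5050)²·(1 − 383/1900)·144.99²/383 = 6.20346
V_st = 33.1192
V_srs = (1 − 616/5050)·31787.9/616 = 45.3091
deff = V_st / V_srs = 33.1192/45.3091 = 0.7310

deff ≈ 0.731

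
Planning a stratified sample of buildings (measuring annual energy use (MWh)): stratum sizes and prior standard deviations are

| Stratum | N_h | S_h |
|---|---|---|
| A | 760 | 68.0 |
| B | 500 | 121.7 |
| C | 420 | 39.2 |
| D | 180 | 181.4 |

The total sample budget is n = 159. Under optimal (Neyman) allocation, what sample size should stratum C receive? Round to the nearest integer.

Neyman allocation: n_h = n · N_h S_h / Σ N_i S_i, with n = 159.
  stratum A: N_h·S_h = 760·68.0 = 51680.00
  stratum B: N_h·S_h = 500·121.7 = 60850.00
  stratum C: N_h·S_h = 420·39.2 = 16464.00
  stratum D: N_h·S_h = 180·181.4 = 32652.00
Σ N_h S_h = 161646.00
n for stratum C = 159·16464.00/161646.00 = 16.194 → 16

16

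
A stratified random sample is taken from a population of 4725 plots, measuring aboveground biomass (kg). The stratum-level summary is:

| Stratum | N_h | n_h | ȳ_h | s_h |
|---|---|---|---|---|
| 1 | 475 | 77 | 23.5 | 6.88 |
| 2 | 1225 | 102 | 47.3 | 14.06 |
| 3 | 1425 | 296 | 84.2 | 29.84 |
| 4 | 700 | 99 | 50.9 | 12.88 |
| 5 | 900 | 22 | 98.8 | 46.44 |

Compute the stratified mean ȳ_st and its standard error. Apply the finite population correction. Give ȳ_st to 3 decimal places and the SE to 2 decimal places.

ȳ_st ≈ 66.379, SE ≈ 1.96

ȳ_st = Σ W_h ȳ_h = (475·23.5 + 1225·47.3 + 1425·84.2 + 700·50.9 + 900·98.8)/4725 = 66.37884
V̂(ȳ_st) = Σ W_h² (1 − n_h/N_h) s_h²/n_h, with W_h = N_h/N and N = 4725:
  stratum 1: (475/4725)²·(1 − 77/475)·6.88²/77 = 0.00520546
  stratum 2: (1225/4725)²·(1 − 102/1225)·14.06²/102 = 0.119422
  stratum 3: (1425/4725)²·(1 − 296/1425)·29.84²/296 = 0.216776
  stratum 4: (700/4725)²·(1 − 99/700)·12.88²/99 = 0.0315766
  stratum 5: (900/4725)²·(1 − 22/900)·46.44²/22 = 3.46973
V̂(ȳ_st) = 3.84271
SE(ȳ_st) = √3.84271 = 1.96028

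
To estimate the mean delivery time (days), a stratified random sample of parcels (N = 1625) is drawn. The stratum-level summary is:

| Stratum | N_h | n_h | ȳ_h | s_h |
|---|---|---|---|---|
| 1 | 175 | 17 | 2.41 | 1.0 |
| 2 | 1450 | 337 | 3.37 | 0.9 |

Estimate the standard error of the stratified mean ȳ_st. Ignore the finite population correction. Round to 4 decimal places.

V̂(ȳ_st) = Σ W_h² s_h²/n_h, with W_h = N_h/N and N = 1625:
  stratum 1: (175/1625)²·1.0²/17 = 0.000682214
  stratum 2: (1450/1625)²·0.9²/337 = 0.00191375
V̂(ȳ_st) = 0.00259596
SE(ȳ_st) = √0.00259596 = 0.0509506

SE(ȳ_st) ≈ 0.0510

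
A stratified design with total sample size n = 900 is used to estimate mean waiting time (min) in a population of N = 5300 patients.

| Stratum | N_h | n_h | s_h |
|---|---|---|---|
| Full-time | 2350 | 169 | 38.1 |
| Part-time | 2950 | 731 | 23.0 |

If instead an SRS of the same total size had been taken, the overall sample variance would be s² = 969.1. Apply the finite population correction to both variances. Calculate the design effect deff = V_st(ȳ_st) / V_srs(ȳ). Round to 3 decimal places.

V̂(ȳ_st) = Σ W_h² (1 − n_h/N_h) s_h²/n_h, with W_h = N_h/N and N = 5300:
  stratum Full-time: (2350/5300)²·(1 − 169/2350)·38.1²/169 = 1.56724
  stratum Part-time: (2950/5300)²·(1 − 731/2950)·23.0²/731 = 0.168642
V_st = 1.73588
V_srs = (1 − 900/5300)·969.1/900 = 0.893929
deff = V_st / V_srs = 1.73588/0.893929 = 1.9419

deff ≈ 1.942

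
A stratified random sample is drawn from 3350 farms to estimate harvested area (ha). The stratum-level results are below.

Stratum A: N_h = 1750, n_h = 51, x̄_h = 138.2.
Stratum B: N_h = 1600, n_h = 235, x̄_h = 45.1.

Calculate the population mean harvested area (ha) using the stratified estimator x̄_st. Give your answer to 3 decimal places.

N = Σ N_h = 3350. Stratum weights W_h = N_h/N.
x̄_st = (1750·138.2 + 1600·45.1) / 3350 = 93.73433

x̄_st ≈ 93.734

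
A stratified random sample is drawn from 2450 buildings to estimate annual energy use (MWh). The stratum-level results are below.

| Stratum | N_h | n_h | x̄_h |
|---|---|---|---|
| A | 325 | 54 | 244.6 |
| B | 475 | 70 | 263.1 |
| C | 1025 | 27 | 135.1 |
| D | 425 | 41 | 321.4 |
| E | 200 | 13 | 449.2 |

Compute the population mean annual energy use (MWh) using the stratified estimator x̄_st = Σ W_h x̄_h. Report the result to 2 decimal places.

x̄_st ≈ 232.40

N = Σ N_h = 2450. Stratum weights W_h = N_h/N.
x̄_st = (325·244.6 + 475·263.1 + 1025·135.1 + 425·321.4 + 200·449.2) / 2450 = 232.4000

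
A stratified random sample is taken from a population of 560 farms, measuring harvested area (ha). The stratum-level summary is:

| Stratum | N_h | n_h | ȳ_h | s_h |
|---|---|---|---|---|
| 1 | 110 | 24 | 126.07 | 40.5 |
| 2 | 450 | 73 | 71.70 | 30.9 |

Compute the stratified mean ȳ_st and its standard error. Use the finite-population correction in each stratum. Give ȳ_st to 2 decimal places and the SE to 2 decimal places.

ȳ_st ≈ 82.38, SE ≈ 3.02

ȳ_st = Σ W_h ȳ_h = (110·126.07 + 450·71.70)/560 = 82.37982
V̂(ȳ_st) = Σ W_h² (1 − n_h/N_h) s_h²/n_h, with W_h = N_h/N and N = 560:
  stratum 1: (110/560)²·(1 − 24/110)·40.5²/24 = 2.06165
  stratum 2: (450/560)²·(1 − 73/450)·30.9²/73 = 7.07574
V̂(ȳ_st) = 9.13739
SE(ȳ_st) = √9.13739 = 3.02281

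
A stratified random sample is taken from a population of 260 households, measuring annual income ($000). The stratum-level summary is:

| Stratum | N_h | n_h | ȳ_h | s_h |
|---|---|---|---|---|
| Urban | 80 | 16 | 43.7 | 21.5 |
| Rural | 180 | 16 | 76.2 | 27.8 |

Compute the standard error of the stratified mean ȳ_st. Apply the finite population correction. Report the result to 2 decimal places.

SE(ȳ_st) ≈ 4.83

V̂(ȳ_st) = Σ W_h² (1 − n_h/N_h) s_h²/n_h, with W_h = N_h/N and N = 260:
  stratum Urban: (80/260)²·(1 − 16/80)·21.5²/16 = 2.18817
  stratum Rural: (180/260)²·(1 − 16/180)·27.8²/16 = 21.093
V̂(ȳ_st) = 23.2812
SE(ȳ_st) = √23.2812 = 4.82506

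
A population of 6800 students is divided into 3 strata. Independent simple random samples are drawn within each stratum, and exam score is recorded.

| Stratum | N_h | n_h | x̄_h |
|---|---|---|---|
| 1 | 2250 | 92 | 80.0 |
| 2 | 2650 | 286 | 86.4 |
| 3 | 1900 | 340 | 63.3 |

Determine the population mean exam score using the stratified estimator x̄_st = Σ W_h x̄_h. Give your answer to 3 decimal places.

N = Σ N_h = 6800. Stratum weights W_h = N_h/N.
x̄_st = (2250·80.0 + 2650·86.4 + 1900·63.3) / 6800 = 77.82794

x̄_st ≈ 77.828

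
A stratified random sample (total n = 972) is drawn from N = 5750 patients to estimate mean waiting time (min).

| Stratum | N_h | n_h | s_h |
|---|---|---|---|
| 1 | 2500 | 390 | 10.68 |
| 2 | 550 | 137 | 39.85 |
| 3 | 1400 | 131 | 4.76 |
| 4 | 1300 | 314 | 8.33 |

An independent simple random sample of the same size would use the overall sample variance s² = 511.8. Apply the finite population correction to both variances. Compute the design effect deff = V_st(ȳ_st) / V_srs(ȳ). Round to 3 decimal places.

deff ≈ 0.329

V̂(ȳ_st) = Σ W_h² (1 − n_h/N_h) s_h²/n_h, with W_h = N_h/N and N = 5750:
  stratum 1: (2500/5750)²·(1 − 390/2500)·10.68²/390 = 0.0466621
  stratum 2: (550/5750)²·(1 − 137/550)·39.85²/137 = 0.0796367
  stratum 3: (1400/5750)²·(1 − 131/1400)·4.76²/131 = 0.00929387
  stratum 4: (1300/5750)²·(1 − 314/1300)·8.33²/314 = 0.00856732
V_st = 0.14416
V_srs = (1 − 972/5750)·511.8/972 = 0.437535
deff = V_st / V_srs = 0.14416/0.437535 = 0.3295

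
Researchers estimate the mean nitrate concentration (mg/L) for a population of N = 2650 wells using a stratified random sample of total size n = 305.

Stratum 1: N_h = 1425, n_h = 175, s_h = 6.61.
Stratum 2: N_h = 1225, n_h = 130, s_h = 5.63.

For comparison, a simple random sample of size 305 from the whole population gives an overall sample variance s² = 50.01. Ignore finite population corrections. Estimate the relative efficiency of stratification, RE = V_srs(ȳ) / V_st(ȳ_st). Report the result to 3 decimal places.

V̂(ȳ_st) = Σ W_h² s_h²/n_h, with W_h = N_h/N and N = 2650:
  stratum 1: (1425/2650)²·6.61²/175 = 0.0721943
  stratum 2: (1225/2650)²·5.63²/130 = 0.0521019
V_st = 0.124296
V_srs = s²/n = 50.01/305 = 0.163967
Relative efficiency = V_srs / V_st = 0.163967/0.124296 = 1.3192

RE ≈ 1.319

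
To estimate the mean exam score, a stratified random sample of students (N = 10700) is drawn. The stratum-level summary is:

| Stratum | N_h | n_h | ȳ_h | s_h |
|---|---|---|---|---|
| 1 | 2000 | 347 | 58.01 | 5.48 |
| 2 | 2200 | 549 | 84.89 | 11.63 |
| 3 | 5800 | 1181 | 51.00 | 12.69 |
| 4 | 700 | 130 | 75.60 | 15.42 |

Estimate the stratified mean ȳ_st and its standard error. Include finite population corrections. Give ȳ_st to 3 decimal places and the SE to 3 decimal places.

ȳ_st ≈ 60.888, SE ≈ 0.220

ȳ_st = Σ W_h ȳ_h = (2000·58.01 + 2200·84.89 + 5800·51.00 + 700·75.60)/10700 = 60.88766
V̂(ȳ_st) = Σ W_h² (1 − n_h/N_h) s_h²/n_h, with W_h = N_h/N and N = 10700:
  stratum 1: (2000/10700)²·(1 − 347/2000)·5.48²/347 = 0.002499
  stratum 2: (2200/10700)²·(1 − 549/2200)·11.63²/549 = 0.00781609
  stratum 3: (5800/10700)²·(1 − 1181/5800)·12.69²/1181 = 0.0319067
  stratum 4: (700/10700)²·(1 − 130/700)·15.42²/130 = 0.00637427
V̂(ȳ_st) = 0.0485961
SE(ȳ_st) = √0.0485961 = 0.220445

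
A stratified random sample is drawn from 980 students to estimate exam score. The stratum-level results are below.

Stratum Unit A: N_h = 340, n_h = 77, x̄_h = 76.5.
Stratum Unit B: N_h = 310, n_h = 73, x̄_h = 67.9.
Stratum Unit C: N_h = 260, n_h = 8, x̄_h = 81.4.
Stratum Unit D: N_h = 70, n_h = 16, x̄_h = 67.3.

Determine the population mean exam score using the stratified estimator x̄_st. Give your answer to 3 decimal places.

x̄_st ≈ 74.422

N = Σ N_h = 980. Stratum weights W_h = N_h/N.
x̄_st = (340·76.5 + 310·67.9 + 260·81.4 + 70·67.3) / 980 = 74.42245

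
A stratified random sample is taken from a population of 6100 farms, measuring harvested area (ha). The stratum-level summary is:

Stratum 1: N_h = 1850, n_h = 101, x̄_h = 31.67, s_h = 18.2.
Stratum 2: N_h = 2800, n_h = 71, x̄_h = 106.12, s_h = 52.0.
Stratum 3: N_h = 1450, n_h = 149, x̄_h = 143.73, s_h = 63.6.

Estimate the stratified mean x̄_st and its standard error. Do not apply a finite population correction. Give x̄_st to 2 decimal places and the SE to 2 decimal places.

x̄_st ≈ 92.48, SE ≈ 3.14

x̄_st = Σ W_h x̄_h = (1850·31.67 + 2800·106.12 + 1450·143.73)/6100 = 92.48098
V̂(x̄_st) = Σ W_h² s_h²/n_h, with W_h = N_h/N and N = 6100:
  stratum 1: (1850/6100)²·18.2²/101 = 0.301651
  stratum 2: (2800/6100)²·52.0²/71 = 8.02426
  stratum 3: (1450/6100)²·63.6²/149 = 1.53393
V̂(x̄_st) = 9.85983
SE(x̄_st) = √9.85983 = 3.14004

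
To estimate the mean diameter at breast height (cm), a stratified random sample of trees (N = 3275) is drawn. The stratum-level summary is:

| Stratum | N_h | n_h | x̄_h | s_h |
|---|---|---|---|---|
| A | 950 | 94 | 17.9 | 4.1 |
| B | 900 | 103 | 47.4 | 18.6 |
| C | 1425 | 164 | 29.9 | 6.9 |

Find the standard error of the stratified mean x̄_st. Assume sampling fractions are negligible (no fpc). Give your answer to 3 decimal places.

SE(x̄_st) ≈ 0.569

V̂(x̄_st) = Σ W_h² s_h²/n_h, with W_h = N_h/N and N = 3275:
  stratum A: (950/3275)²·4.1²/94 = 0.0150475
  stratum B: (900/3275)²·18.6²/103 = 0.253659
  stratum C: (1425/3275)²·6.9²/164 = 0.0549619
V̂(x̄_st) = 0.323669
SE(x̄_st) = √0.323669 = 0.568919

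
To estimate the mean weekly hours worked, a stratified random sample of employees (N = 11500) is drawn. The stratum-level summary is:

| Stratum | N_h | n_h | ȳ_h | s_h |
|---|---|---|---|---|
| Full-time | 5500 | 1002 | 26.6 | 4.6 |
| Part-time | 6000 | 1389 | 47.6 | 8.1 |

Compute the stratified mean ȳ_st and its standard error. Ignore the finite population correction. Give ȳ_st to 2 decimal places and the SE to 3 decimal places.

ȳ_st = Σ W_h ȳ_h = (5500·26.6 + 6000·47.6)/11500 = 37.55652
V̂(ȳ_st) = Σ W_h² s_h²/n_h, with W_h = N_h/N and N = 11500:
  stratum Full-time: (5500/11500)²·4.6²/1002 = 0.00483034
  stratum Part-time: (6000/11500)²·8.1²/1389 = 0.012858
V̂(ȳ_st) = 0.0176884
SE(ȳ_st) = √0.0176884 = 0.132998

ȳ_st ≈ 37.56, SE ≈ 0.133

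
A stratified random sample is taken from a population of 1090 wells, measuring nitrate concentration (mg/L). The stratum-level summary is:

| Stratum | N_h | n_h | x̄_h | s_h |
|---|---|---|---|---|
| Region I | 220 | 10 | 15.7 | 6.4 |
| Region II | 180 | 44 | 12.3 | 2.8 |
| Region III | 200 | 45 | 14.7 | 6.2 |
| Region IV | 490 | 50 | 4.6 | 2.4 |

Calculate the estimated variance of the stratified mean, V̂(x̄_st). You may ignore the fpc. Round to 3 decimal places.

V̂(x̄_st) = Σ W_h² s_h²/n_h, with W_h = N_h/N and N = 1090:
  stratum Region I: (220/1090)²·6.4²/10 = 0.16686
  stratum Region II: (180/1090)²·2.8²/44 = 0.0048591
  stratum Region III: (200/1090)²·6.2²/45 = 0.0287593
  stratum Region IV: (490/1090)²·2.4²/50 = 0.0232805
V̂(x̄_st) = 0.223759

V̂(x̄_st) ≈ 0.224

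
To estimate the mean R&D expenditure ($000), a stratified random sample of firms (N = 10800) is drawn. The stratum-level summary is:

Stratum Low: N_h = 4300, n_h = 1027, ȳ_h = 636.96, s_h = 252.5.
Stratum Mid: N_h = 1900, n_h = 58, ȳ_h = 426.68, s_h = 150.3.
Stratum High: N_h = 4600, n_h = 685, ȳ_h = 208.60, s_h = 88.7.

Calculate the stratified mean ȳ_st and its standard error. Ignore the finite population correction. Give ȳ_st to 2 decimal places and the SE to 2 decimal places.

ȳ_st = Σ W_h ȳ_h = (4300·636.96 + 1900·426.68 + 4600·208.60)/10800 = 417.51667
V̂(ȳ_st) = Σ W_h² s_h²/n_h, with W_h = N_h/N and N = 10800:
  stratum Low: (4300/10800)²·252.5²/1027 = 9.84106
  stratum Mid: (1900/10800)²·150.3²/58 = 12.0545
  stratum High: (4600/10800)²·88.7²/685 = 2.08365
V̂(ȳ_st) = 23.9792
SE(ȳ_st) = √23.9792 = 4.89686

ȳ_st ≈ 417.52, SE ≈ 4.90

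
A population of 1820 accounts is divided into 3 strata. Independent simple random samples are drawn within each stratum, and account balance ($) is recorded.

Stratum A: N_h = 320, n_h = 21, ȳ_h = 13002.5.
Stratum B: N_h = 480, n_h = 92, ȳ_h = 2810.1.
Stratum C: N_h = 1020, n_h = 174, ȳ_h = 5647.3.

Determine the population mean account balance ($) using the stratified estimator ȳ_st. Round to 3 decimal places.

ȳ_st ≈ 6192.249

N = Σ N_h = 1820. Stratum weights W_h = N_h/N.
ȳ_st = (320·13002.5 + 480·2810.1 + 1020·5647.3) / 1820 = 6192.24945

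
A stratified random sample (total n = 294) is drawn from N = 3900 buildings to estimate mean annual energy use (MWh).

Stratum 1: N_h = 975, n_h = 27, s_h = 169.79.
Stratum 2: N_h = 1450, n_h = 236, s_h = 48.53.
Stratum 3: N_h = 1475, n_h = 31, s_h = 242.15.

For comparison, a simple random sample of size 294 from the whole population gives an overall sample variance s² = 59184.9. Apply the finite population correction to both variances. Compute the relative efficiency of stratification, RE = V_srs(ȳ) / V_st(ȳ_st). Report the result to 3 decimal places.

V̂(ȳ_st) = Σ W_h² (1 − n_h/N_h) s_h²/n_h, with W_h = N_h/N and N = 3900:
  stratum 1: (975/3900)²·(1 − 27/975)·169.79²/27 = 64.885
  stratum 2: (1450/3900)²·(1 − 236/1450)·48.53²/236 = 1.15496
  stratum 3: (1475/3900)²·(1 − 31/1475)·242.15²/31 = 264.873
V_st = 330.913
V_srs = (1 − 294/3900)·59184.9/294 = 186.134
Relative efficiency = V_srs / V_st = 186.134/330.913 = 0.5625

RE ≈ 0.562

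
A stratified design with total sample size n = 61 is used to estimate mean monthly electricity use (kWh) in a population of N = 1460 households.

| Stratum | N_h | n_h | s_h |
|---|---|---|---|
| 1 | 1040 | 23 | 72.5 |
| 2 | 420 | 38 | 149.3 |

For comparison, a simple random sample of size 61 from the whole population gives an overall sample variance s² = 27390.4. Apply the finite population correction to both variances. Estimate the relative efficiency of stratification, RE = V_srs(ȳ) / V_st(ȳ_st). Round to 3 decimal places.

V̂(ȳ_st) = Σ W_h² (1 − n_h/N_h) s_h²/n_h, with W_h = N_h/N and N = 1460:
  stratum 1: (1040/1460)²·(1 − 23/1040)·72.5²/23 = 113.396
  stratum 2: (420/1460)²·(1 − 38/420)·149.3²/38 = 44.1512
V_st = 157.547
V_srs = (1 − 61/1460)·27390.4/61 = 430.262
Relative efficiency = V_srs / V_st = 430.262/157.547 = 2.7310

RE ≈ 2.731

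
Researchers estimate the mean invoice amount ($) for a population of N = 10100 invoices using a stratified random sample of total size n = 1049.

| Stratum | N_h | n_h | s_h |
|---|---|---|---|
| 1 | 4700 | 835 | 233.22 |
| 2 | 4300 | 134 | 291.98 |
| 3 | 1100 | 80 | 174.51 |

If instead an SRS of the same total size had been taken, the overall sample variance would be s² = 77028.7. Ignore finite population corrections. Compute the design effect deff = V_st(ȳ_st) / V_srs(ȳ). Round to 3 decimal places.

deff ≈ 1.824

V̂(ȳ_st) = Σ W_h² s_h²/n_h, with W_h = N_h/N and N = 10100:
  stratum 1: (4700/10100)²·233.22²/835 = 14.1058
  stratum 2: (4300/10100)²·291.98²/134 = 115.318
  stratum 3: (1100/10100)²·174.51²/80 = 4.51537
V_st = 133.939
V_srs = s²/n = 77028.7/1049 = 73.4306
deff = V_st / V_srs = 133.939/73.4306 = 1.8240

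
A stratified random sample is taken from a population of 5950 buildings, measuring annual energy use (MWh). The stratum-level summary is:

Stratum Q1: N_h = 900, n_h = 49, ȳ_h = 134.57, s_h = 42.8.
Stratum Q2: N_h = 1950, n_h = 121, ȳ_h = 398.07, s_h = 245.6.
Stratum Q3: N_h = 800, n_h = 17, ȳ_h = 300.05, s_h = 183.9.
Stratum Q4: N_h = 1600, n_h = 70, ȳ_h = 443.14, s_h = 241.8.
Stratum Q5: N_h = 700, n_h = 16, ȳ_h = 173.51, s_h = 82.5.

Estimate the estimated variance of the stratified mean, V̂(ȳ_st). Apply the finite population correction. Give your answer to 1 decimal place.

V̂(ȳ_st) = Σ W_h² (1 − n_h/N_h) s_h²/n_h, with W_h = N_h/N and N = 5950:
  stratum Q1: (900/5950)²·(1 − 49/900)·42.8²/49 = 0.808778
  stratum Q2: (1950/5950)²·(1 − 121/1950)·245.6²/121 = 50.221
  stratum Q3: (800/5950)²·(1 − 17/800)·183.9²/17 = 35.1992
  stratum Q4: (1600/5950)²·(1 − 70/1600)·241.8²/70 = 57.7553
  stratum Q5: (700/5950)²·(1 − 16/700)·82.5²/16 = 5.75318
V̂(ȳ_st) = 149.737

V̂(ȳ_st) ≈ 149.7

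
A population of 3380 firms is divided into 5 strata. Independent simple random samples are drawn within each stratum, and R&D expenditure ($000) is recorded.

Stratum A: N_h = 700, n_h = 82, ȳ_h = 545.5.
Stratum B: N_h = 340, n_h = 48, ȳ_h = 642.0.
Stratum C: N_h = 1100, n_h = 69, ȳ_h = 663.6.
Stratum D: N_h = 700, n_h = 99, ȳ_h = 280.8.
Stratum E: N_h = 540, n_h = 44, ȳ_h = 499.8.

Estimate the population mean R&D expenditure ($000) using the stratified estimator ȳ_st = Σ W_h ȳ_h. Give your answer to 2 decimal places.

N = Σ N_h = 3380. Stratum weights W_h = N_h/N.
ȳ_st = (700·545.5 + 340·642.0 + 1100·663.6 + 700·280.8 + 540·499.8) / 3380 = 531.5213

ȳ_st ≈ 531.52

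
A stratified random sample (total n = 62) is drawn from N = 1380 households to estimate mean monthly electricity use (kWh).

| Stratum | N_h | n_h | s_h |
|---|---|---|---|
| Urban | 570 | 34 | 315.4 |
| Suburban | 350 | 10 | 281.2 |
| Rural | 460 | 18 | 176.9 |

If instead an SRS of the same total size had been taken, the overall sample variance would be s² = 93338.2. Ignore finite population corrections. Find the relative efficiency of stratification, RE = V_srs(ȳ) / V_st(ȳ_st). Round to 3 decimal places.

V̂(ȳ_st) = Σ W_h² s_h²/n_h, with W_h = N_h/N and N = 1380:
  stratum Urban: (570/1380)²·315.4²/34 = 499.156
  stratum Suburban: (350/1380)²·281.2²/10 = 508.638
  stratum Rural: (460/1380)²·176.9²/18 = 193.17
V_st = 1200.96
V_srs = s²/n = 93338.2/62 = 1505.45
Relative efficiency = V_srs / V_st = 1505.45/1200.96 = 1.2535

RE ≈ 1.254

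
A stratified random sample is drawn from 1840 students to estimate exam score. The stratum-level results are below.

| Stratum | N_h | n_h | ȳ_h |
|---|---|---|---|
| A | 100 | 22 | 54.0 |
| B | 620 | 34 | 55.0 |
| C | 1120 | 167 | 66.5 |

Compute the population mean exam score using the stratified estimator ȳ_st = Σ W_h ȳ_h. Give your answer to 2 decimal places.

ȳ_st ≈ 61.95

N = Σ N_h = 1840. Stratum weights W_h = N_h/N.
ȳ_st = (100·54.0 + 620·55.0 + 1120·66.5) / 1840 = 61.9457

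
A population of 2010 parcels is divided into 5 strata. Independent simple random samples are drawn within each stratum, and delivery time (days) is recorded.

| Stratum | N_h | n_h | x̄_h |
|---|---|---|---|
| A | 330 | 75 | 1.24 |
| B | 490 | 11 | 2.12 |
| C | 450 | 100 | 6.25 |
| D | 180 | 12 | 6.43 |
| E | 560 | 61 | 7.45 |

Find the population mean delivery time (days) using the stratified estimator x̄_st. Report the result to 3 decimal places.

x̄_st ≈ 4.771

N = Σ N_h = 2010. Stratum weights W_h = N_h/N.
x̄_st = (330·1.24 + 490·2.12 + 450·6.25 + 180·6.43 + 560·7.45) / 2010 = 4.77109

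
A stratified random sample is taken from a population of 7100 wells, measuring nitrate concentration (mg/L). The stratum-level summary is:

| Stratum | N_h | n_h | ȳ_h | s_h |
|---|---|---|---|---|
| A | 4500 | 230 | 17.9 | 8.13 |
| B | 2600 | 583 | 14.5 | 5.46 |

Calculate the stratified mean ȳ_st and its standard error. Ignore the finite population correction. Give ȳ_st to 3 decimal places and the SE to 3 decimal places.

ȳ_st ≈ 16.655, SE ≈ 0.350

ȳ_st = Σ W_h ȳ_h = (4500·17.9 + 2600·14.5)/7100 = 16.65493
V̂(ȳ_st) = Σ W_h² s_h²/n_h, with W_h = N_h/N and N = 7100:
  stratum A: (4500/7100)²·8.13²/230 = 0.115441
  stratum B: (2600/7100)²·5.46²/583 = 0.0068572
V̂(ȳ_st) = 0.122299
SE(ȳ_st) = √0.122299 = 0.349712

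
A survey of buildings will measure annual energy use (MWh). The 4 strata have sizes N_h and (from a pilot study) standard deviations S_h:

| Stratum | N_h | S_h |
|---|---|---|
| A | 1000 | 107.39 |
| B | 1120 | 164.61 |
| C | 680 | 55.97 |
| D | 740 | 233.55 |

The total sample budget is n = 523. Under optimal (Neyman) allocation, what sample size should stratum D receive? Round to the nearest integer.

Neyman allocation: n_h = n · N_h S_h / Σ N_i S_i, with n = 523.
  stratum A: N_h·S_h = 1000·107.39 = 107390.00
  stratum B: N_h·S_h = 1120·164.61 = 184363.20
  stratum C: N_h·S_h = 680·55.97 = 38059.60
  stratum D: N_h·S_h = 740·233.55 = 172827.00
Σ N_h S_h = 502639.80
n for stratum D = 523·172827.00/502639.80 = 179.828 → 180

180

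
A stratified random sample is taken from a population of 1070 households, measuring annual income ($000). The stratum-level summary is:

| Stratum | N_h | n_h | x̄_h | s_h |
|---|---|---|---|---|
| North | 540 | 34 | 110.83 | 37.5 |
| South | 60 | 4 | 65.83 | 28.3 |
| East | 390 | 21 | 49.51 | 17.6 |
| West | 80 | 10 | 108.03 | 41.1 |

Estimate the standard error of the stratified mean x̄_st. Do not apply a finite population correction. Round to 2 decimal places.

SE(x̄_st) ≈ 3.75

V̂(x̄_st) = Σ W_h² s_h²/n_h, with W_h = N_h/N and N = 1070:
  stratum North: (540/1070)²·37.5²/34 = 10.5342
  stratum South: (60/1070)²·28.3²/4 = 0.629576
  stratum East: (390/1070)²·17.6²/21 = 1.9596
  stratum West: (80/1070)²·41.1²/10 = 0.94427
V̂(x̄_st) = 14.0677
SE(x̄_st) = √14.0677 = 3.75069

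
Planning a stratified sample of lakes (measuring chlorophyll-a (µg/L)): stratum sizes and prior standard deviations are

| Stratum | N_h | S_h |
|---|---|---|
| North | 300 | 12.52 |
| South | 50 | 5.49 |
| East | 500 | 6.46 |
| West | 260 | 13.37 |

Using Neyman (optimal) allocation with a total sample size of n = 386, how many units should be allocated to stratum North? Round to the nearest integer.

135

Neyman allocation: n_h = n · N_h S_h / Σ N_i S_i, with n = 386.
  stratum North: N_h·S_h = 300·12.52 = 3756.00
  stratum South: N_h·S_h = 50·5.49 = 274.50
  stratum East: N_h·S_h = 500·6.46 = 3230.00
  stratum West: N_h·S_h = 260·13.37 = 3476.20
Σ N_h S_h = 10736.70
n for stratum North = 386·3756.00/10736.70 = 135.034 → 135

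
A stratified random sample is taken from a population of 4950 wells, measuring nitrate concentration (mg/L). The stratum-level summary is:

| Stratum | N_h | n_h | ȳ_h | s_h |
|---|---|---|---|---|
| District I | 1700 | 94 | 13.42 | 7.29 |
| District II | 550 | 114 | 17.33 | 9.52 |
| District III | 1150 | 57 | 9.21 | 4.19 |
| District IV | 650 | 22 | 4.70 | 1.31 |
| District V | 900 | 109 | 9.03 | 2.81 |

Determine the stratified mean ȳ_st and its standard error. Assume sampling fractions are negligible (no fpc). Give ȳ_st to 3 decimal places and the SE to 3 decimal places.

ȳ_st = Σ W_h ȳ_h = (1700·13.42 + 550·17.33 + 1150·9.21 + 650·4.70 + 900·9.03)/4950 = 10.93313
V̂(ȳ_st) = Σ W_h² s_h²/n_h, with W_h = N_h/N and N = 4950:
  stratum District I: (1700/4950)²·7.29²/94 = 0.0666829
  stratum District II: (550/4950)²·9.52²/114 = 0.00981486
  stratum District III: (1150/4950)²·4.19²/57 = 0.0166241
  stratum District IV: (650/4950)²·1.31²/22 = 0.00134504
  stratum District V: (900/4950)²·2.81²/109 = 0.00239475
V̂(ȳ_st) = 0.0968617
SE(ȳ_st) = √0.0968617 = 0.311226

ȳ_st ≈ 10.933, SE ≈ 0.311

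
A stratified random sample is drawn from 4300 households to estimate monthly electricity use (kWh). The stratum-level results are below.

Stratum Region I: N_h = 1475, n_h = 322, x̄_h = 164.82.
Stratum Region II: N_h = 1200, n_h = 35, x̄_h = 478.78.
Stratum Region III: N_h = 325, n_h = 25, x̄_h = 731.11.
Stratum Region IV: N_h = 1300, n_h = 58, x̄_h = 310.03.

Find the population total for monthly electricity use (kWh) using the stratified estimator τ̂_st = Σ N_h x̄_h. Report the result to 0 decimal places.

τ̂_st ≈ 1458295

τ̂_st = Σ N_h x̄_h = 1475·164.82 + 1200·478.78 + 325·731.11 + 1300·310.03 = 1458295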